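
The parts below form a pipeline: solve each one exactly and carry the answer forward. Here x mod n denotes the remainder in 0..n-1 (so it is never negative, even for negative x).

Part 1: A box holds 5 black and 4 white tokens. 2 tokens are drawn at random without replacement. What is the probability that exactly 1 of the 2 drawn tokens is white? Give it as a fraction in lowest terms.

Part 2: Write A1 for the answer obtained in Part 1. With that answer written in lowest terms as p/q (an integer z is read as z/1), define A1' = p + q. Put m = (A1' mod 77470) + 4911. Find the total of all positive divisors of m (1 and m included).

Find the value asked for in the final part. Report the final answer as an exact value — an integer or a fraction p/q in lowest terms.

6138

Part 1: total draws C(9,2) = 36; favorable C(4,1)*C(5,1) = 20; P = 5/9; answer 5/9
Part 2: A1 = 5/9; threaded value p + q = 14; m = 4925; 4925 = 5^2 * 197; sigma = (1 + 5 + 25) * (1 + 197) = 31 * 198 = 6138; answer 6138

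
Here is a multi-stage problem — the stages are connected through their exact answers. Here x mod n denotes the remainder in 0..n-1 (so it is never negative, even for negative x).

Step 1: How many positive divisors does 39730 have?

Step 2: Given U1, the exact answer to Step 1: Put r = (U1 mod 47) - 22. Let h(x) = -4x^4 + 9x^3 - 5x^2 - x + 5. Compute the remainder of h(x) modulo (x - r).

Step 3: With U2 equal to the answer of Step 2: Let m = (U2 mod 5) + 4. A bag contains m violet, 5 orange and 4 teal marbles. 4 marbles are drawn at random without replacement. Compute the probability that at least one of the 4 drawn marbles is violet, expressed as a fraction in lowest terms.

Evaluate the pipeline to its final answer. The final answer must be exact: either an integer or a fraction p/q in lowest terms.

121/130

Step 1: 39730 = 2 * 5 * 29 * 137; number of divisors = (1+1) * (1+1) * (1+1) * (1+1) = 16; answer 16
Step 2: U1 = 16; r = -6; remainder = value at the root: -4*(-6)^4 + 9*(-6)^3 - 5*(-6)^2 - 1*(-6)^1 + 5 = (-5184) + (-1944) + (-180) + (6) + (5) = -7297; answer -7297
Step 3: U2 = -7297; m = 7; total draws C(16,4) = 1820; complement C(9,4) = 126; favorable 1820 - 126 = 1694; P = 121/130; answer 121/130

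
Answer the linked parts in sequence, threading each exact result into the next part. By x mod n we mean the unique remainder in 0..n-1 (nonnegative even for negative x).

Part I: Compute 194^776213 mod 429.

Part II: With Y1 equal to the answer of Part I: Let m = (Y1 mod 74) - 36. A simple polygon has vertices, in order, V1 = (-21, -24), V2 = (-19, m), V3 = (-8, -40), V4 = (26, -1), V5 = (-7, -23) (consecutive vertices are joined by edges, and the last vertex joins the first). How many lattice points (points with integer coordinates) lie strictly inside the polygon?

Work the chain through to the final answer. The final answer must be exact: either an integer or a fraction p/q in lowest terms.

Part I: squarings mod 429: 194^1=194, 194^2=313, 194^4=157, 194^8=196, 194^16=235, 194^32=313, 194^64=157, 194^128=196, 194^256=235, 194^512=313, 194^1024=157, 194^2048=196, 194^4096=235, 194^8192=313, 194^16384=157, 194^32768=196, 194^65536=235, 194^131072=313, 194^262144=157, 194^524288=196; 194^776213 = 194^1 * 194^4 * 194^16 * 194^2048 * 194^4096 * 194^16384 * 194^32768 * 194^65536 * 194^131072 * 194^524288 = 233 (mod 429); answer 233
Part II: Y1 = 233; m = -25; cross terms: (-21*-25 - -19*-24)=69, (-19*-40 - -8*-25)=560, (-8*-1 - 26*-40)=1048, (26*-23 - -7*-1)=-605, (-7*-24 - -21*-23)=-315; twice the area = |757| = 757; area = 757/2; boundary points = 1 + 1 + 1 + 11 + 1 = 15; strictly interior points = area - boundary/2 + 1 = 372; answer 372

372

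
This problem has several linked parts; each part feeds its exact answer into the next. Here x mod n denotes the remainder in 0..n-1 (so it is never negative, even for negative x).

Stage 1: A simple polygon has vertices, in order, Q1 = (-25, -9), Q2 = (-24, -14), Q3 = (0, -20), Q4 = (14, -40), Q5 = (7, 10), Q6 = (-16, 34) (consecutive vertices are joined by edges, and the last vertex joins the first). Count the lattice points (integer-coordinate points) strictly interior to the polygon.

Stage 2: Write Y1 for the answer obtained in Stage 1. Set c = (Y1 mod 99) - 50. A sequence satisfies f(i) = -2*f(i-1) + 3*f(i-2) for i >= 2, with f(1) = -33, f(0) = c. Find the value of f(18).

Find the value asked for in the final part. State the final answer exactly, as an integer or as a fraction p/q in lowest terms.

Stage 1: cross terms: (-25*-14 - -24*-9)=134, (-24*-20 - 0*-14)=480, (0*-40 - 14*-20)=280, (14*10 - 7*-40)=420, (7*34 - -16*10)=398, (-16*-9 - -25*34)=994; twice the area = |2706| = 2706; area = 1353; boundary points = 1 + 6 + 2 + 1 + 1 + 1 = 12; strictly interior points = area - boundary/2 + 1 = 1348; answer 1348
Stage 2: Y1 = 1348; c = 11; f(2) = -2*(-33) + 3*(11) = 99; iterating: f(2)=99, f(3)=-297, f(4)=891, f(5)=-2673, f(6)=8019, f(7)=-24057, f(8)=72171, f(9)=-216513, f(10)=649539, f(11)=-1948617, f(12)=5845851, f(13)=-17537553, f(14)=52612659, f(15)=-157837977, f(16)=473513931, f(17)=-1420541793, f(18)=4261625379; answer 4261625379

4261625379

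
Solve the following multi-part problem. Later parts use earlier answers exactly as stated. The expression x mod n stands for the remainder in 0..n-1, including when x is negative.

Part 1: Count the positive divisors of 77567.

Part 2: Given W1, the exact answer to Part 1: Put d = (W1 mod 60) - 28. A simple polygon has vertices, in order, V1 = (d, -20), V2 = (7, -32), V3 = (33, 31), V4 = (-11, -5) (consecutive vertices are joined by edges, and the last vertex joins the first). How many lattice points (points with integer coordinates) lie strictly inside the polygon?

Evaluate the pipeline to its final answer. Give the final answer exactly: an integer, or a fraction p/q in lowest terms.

Part 1: 77567 = 7^2 * 1583; number of divisors = (2+1) * (1+1) = 6; answer 6
Part 2: W1 = 6; d = -22; cross terms: (-22*-32 - 7*-20)=844, (7*31 - 33*-32)=1273, (33*-5 - -11*31)=176, (-11*-20 - -22*-5)=110; twice the area = |2403| = 2403; area = 2403/2; boundary points = 1 + 1 + 4 + 1 = 7; strictly interior points = area - boundary/2 + 1 = 1199; answer 1199

1199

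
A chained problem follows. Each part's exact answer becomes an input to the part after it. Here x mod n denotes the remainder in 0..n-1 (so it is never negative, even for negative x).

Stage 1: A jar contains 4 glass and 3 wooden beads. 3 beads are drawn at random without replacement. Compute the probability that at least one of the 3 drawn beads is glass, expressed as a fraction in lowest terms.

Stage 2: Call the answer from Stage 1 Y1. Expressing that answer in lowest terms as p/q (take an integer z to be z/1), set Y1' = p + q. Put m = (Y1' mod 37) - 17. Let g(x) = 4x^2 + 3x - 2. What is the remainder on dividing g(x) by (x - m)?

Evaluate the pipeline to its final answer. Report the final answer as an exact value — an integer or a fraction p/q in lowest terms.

Stage 1: total draws C(7,3) = 35; complement C(3,3) = 1; favorable 35 - 1 = 34; P = 34/35; answer 34/35
Stage 2: Y1 = 34/35; threaded value p + q = 69; m = 15; remainder = value at the root: 4*(15)^2 + 3*(15)^1 - 2 = (900) + (45) + (-2) = 943; answer 943

943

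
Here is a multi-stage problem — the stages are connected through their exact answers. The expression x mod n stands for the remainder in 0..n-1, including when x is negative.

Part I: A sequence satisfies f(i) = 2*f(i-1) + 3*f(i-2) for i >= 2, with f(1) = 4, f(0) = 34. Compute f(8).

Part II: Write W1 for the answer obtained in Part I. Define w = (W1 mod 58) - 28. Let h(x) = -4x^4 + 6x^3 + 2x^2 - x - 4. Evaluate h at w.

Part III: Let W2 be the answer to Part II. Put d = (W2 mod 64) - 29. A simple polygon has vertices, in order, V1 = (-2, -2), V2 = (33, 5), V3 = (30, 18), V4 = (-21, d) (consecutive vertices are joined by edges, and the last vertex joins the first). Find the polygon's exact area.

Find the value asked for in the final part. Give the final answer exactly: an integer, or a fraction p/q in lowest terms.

Part I: f(2) = 2*(4) + 3*(34) = 110; iterating: f(2)=110, f(3)=232, f(4)=794, f(5)=2284, f(6)=6950, f(7)=20752, f(8)=62354; answer 62354
Part II: W1 = 62354; w = -24; -4*(-24)^4 + 6*(-24)^3 + 2*(-24)^2 - 1*(-24)^1 - 4 = (-1327104) + (-82944) + (1152) + (24) + (-4) = -1408876; answer -1408876
Part III: W2 = -1408876; d = -9; cross terms: (-2*5 - 33*-2)=56, (33*18 - 30*5)=444, (30*-9 - -21*18)=108, (-21*-2 - -2*-9)=24; twice the area = |632| = 632; area = 316; answer 316

316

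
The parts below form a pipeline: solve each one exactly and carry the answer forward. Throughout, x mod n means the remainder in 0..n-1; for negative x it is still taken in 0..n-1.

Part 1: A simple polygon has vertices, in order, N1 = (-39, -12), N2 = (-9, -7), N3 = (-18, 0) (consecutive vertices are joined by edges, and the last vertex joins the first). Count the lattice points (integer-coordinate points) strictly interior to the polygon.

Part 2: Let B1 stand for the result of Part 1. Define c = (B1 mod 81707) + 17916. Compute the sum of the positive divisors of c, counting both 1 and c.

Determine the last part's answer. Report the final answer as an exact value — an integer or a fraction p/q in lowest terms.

45360

Part 1: cross terms: (-39*-7 - -9*-12)=165, (-9*0 - -18*-7)=-126, (-18*-12 - -39*0)=216; twice the area = |255| = 255; area = 255/2; boundary points = 5 + 1 + 3 = 9; strictly interior points = area - boundary/2 + 1 = 124; answer 124
Part 2: B1 = 124; c = 18040; 18040 = 2^3 * 5 * 11 * 41; sigma = (1 + 2 + 4 + 8) * (1 + 5) * (1 + 11) * (1 + 41) = 15 * 6 * 12 * 42 = 45360; answer 45360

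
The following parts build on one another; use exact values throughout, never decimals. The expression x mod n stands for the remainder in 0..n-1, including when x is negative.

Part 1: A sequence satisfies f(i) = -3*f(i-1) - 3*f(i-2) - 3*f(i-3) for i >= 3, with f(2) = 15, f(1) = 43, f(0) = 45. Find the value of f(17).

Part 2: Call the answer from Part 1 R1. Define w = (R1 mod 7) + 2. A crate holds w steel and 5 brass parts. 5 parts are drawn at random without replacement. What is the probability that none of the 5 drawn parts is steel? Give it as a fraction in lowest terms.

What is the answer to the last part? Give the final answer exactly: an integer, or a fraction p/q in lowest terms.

1/21

Part 1: f(3) = -3*(15) - 3*(43) - 3*(45) = -309; iterating: f(3)=-309, f(4)=753, f(5)=-1377, f(6)=2799, f(7)=-6525, f(8)=15309, f(9)=-34749, f(10)=77895, f(11)=-175365, f(12)=396657, f(13)=-897561, f(14)=2028807, f(15)=-4583709, f(16)=10357389, f(17)=-23407461; answer -23407461
Part 2: R1 = -23407461; w = 2; total draws C(7,5) = 21; favorable C(5,5) = 1; P = 1/21; answer 1/21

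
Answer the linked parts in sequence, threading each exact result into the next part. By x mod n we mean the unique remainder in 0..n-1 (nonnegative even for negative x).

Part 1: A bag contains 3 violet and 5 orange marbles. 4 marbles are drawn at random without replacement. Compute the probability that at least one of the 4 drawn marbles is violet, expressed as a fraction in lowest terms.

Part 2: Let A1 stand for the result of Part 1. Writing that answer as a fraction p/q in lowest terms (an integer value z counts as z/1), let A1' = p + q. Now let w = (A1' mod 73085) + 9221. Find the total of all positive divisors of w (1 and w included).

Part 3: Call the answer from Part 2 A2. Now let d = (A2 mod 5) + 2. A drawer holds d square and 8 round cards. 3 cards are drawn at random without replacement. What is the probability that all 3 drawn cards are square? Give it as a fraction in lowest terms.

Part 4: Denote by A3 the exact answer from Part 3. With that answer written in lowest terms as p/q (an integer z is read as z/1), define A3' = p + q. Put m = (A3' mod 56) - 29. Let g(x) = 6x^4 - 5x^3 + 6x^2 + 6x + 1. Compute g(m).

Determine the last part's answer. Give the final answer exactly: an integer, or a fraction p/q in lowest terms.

2269526

Part 1: total draws C(8,4) = 70; complement C(5,4) = 5; favorable 70 - 5 = 65; P = 13/14; answer 13/14
Part 2: A1 = 13/14; threaded value p + q = 27; w = 9248; 9248 = 2^5 * 17^2; sigma = (1 + 2 + 4 + 8 + 16 + 32) * (1 + 17 + 289) = 63 * 307 = 19341; answer 19341
Part 3: A2 = 19341; d = 3; total draws C(11,3) = 165; favorable C(3,3) = 1; P = 1/165; answer 1/165
Part 4: A3 = 1/165; threaded value p + q = 166; m = 25; 6*(25)^4 - 5*(25)^3 + 6*(25)^2 + 6*(25)^1 + 1 = (2343750) + (-78125) + (3750) + (150) + (1) = 2269526; answer 2269526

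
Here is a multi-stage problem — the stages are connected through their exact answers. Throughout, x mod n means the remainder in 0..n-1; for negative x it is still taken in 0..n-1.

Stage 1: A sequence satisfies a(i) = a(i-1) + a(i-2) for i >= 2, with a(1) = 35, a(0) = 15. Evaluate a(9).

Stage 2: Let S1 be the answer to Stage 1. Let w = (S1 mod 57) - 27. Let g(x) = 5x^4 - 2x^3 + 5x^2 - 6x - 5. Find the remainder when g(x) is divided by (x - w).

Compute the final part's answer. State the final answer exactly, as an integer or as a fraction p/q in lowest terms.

Stage 1: a(2) = 1*(35) + 1*(15) = 50; iterating: a(2)=50, a(3)=85, a(4)=135, a(5)=220, a(6)=355, a(7)=575, a(8)=930, a(9)=1505; answer 1505
Stage 2: S1 = 1505; w = -4; remainder = value at the root: 5*(-4)^4 - 2*(-4)^3 + 5*(-4)^2 - 6*(-4)^1 - 5 = (1280) + (128) + (80) + (24) + (-5) = 1507; answer 1507

1507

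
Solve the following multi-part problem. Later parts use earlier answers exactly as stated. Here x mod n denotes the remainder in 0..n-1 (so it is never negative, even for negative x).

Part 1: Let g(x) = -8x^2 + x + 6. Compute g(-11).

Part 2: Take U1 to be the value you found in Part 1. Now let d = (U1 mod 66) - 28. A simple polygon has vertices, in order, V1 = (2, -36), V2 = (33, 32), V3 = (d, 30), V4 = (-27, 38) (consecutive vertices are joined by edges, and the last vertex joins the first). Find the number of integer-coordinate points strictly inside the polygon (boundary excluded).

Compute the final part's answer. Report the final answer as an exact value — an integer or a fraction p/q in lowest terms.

Part 1: -8*(-11)^2 + 1*(-11)^1 + 6 = (-968) + (-11) + (6) = -973; answer -973
Part 2: U1 = -973; d = -11; cross terms: (2*32 - 33*-36)=1252, (33*30 - -11*32)=1342, (-11*38 - -27*30)=392, (-27*-36 - 2*38)=896; twice the area = |3882| = 3882; area = 1941; boundary points = 1 + 2 + 8 + 1 = 12; strictly interior points = area - boundary/2 + 1 = 1936; answer 1936

1936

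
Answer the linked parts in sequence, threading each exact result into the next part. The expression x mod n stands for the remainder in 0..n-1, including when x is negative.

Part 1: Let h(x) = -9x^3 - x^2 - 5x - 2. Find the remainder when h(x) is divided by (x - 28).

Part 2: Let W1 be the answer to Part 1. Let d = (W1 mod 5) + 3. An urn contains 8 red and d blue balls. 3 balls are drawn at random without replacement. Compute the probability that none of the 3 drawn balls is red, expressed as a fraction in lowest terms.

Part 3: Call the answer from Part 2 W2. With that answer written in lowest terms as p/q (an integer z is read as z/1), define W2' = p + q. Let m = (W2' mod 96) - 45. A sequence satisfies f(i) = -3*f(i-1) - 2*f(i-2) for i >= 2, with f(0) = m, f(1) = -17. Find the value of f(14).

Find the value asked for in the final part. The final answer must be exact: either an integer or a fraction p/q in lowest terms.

98309

Part 1: remainder = value at the root: -9*(28)^3 - 1*(28)^2 - 5*(28)^1 - 2 = (-197568) + (-784) + (-140) + (-2) = -198494; answer -198494
Part 2: W1 = -198494; d = 4; total draws C(12,3) = 220; favorable C(4,3) = 4; P = 1/55; answer 1/55
Part 3: W2 = 1/55; threaded value p + q = 56; m = 11; f(2) = -3*(-17) - 2*(11) = 29; iterating: f(2)=29, f(3)=-53, f(4)=101, f(5)=-197, f(6)=389, f(7)=-773, f(8)=1541, f(9)=-3077, f(10)=6149, f(11)=-12293, f(12)=24581, f(13)=-49157, f(14)=98309; answer 98309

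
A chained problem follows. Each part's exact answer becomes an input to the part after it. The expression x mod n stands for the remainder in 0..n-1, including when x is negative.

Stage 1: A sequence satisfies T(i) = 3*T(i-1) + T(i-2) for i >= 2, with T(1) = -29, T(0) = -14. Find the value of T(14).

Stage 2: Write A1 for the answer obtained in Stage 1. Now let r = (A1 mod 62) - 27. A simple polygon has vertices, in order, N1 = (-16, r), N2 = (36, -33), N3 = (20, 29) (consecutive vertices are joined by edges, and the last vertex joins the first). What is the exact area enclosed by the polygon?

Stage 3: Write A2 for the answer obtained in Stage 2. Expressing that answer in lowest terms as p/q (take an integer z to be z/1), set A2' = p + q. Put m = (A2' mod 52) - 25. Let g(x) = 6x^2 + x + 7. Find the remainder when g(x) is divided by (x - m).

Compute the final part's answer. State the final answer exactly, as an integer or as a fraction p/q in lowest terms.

Stage 1: T(2) = 3*(-29) + 1*(-14) = -101; iterating: T(2)=-101, T(3)=-332, T(4)=-1097, T(5)=-3623, T(6)=-11966, T(7)=-39521, T(8)=-130529, T(9)=-431108, T(10)=-1423853, T(11)=-4702667, T(12)=-15531854, T(13)=-51298229, T(14)=-169426541; answer -169426541
Stage 2: A1 = -169426541; r = 26; cross terms: (-16*-33 - 36*26)=-408, (36*29 - 20*-33)=1704, (20*26 - -16*29)=984; twice the area = |2280| = 2280; area = 1140; answer 1140
Stage 3: A2 = 1140; threaded value p + q = 1141; m = 24; remainder = value at the root: 6*(24)^2 + 1*(24)^1 + 7 = (3456) + (24) + (7) = 3487; answer 3487

3487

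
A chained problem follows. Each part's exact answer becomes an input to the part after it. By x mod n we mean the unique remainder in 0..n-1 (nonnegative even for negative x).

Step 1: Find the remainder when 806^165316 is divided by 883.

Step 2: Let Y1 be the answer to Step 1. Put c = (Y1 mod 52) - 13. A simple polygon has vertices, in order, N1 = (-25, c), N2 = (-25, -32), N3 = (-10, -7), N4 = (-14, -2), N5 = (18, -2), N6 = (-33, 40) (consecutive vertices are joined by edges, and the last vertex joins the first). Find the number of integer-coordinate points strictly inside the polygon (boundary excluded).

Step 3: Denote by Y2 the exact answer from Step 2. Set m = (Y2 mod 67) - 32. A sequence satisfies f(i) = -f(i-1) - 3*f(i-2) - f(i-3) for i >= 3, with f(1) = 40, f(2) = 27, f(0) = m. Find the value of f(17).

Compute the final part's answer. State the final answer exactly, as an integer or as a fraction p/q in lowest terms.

-174032

Step 1: squarings mod 883: 806^1=806, 806^2=631, 806^4=811, 806^8=769, 806^16=634, 806^32=191, 806^64=278, 806^128=463, 806^256=683, 806^512=265, 806^1024=468, 806^2048=40, 806^4096=717, 806^8192=183, 806^16384=818, 806^32768=693, 806^65536=780, 806^131072=13; 806^165316 = 806^4 * 806^64 * 806^128 * 806^256 * 806^1024 * 806^32768 * 806^131072 = 844 (mod 883); answer 844
Step 2: Y1 = 844; c = -1; cross terms: (-25*-32 - -25*-1)=775, (-25*-7 - -10*-32)=-145, (-10*-2 - -14*-7)=-78, (-14*-2 - 18*-2)=64, (18*40 - -33*-2)=654, (-33*-1 - -25*40)=1033; twice the area = |2303| = 2303; area = 2303/2; boundary points = 31 + 5 + 1 + 32 + 3 + 1 = 73; strictly interior points = area - boundary/2 + 1 = 1116; answer 1116
Step 3: Y2 = 1116; m = 12; f(3) = -1*(27) - 3*(40) - 1*(12) = -159; iterating: f(3)=-159, f(4)=38, f(5)=412, f(6)=-367, f(7)=-907, f(8)=1596, f(9)=1492, f(10)=-5373, f(11)=-699, f(12)=15326, f(13)=-7856, f(14)=-37423, f(15)=45665, f(16)=74460, f(17)=-174032; answer -174032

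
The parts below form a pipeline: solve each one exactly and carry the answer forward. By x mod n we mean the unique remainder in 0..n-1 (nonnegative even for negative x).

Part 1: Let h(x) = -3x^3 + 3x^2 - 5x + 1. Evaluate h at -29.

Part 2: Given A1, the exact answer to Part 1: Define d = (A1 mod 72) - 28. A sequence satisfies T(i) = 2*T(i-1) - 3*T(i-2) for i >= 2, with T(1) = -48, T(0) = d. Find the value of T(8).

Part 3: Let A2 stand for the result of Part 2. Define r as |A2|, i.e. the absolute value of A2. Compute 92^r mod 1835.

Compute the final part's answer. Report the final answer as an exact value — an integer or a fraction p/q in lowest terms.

431

Part 1: -3*(-29)^3 + 3*(-29)^2 - 5*(-29)^1 + 1 = (73167) + (2523) + (145) + (1) = 75836; answer 75836
Part 2: A1 = 75836; d = -8; T(2) = 2*(-48) - 3*(-8) = -72; iterating: T(2)=-72, T(3)=0, T(4)=216, T(5)=432, T(6)=216, T(7)=-864, T(8)=-2376; answer -2376
Part 3: A2 = -2376; r = 2376; squarings mod 1835: 92^1=92, 92^2=1124, 92^4=896, 92^8=921, 92^16=471, 92^32=1641, 92^64=936, 92^128=801, 92^256=1186, 92^512=986, 92^1024=1481, 92^2048=536; 92^2376 = 92^8 * 92^64 * 92^256 * 92^2048 = 431 (mod 1835); answer 431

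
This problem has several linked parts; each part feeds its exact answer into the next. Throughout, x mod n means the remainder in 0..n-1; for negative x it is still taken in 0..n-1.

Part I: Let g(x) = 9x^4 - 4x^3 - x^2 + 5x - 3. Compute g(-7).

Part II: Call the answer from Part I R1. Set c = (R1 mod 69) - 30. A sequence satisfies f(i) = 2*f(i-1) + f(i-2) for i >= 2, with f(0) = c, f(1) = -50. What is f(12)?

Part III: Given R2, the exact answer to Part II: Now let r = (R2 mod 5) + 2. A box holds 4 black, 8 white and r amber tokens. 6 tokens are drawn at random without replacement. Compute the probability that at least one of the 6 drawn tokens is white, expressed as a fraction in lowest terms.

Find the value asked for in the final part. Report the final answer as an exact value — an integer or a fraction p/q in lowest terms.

3002/3003

Part I: 9*(-7)^4 - 4*(-7)^3 - 1*(-7)^2 + 5*(-7)^1 - 3 = (21609) + (1372) + (-49) + (-35) + (-3) = 22894; answer 22894
Part II: R1 = 22894; c = 25; f(2) = 2*(-50) + 1*(25) = -75; iterating: f(2)=-75, f(3)=-200, f(4)=-475, f(5)=-1150, f(6)=-2775, f(7)=-6700, f(8)=-16175, f(9)=-39050, f(10)=-94275, f(11)=-227600, f(12)=-549475; answer -549475
Part III: R2 = -549475; r = 2; total draws C(14,6) = 3003; complement C(6,6) = 1; favorable 3003 - 1 = 3002; P = 3002/3003; answer 3002/3003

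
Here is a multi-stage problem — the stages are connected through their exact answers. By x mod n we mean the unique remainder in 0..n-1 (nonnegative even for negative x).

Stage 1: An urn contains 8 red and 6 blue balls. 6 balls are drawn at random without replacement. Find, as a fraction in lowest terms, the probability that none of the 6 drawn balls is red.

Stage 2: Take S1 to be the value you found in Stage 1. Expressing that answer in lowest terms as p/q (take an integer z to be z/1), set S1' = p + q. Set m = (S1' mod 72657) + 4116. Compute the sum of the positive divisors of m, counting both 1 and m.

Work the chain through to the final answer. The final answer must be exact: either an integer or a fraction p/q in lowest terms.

16740

Stage 1: total draws C(14,6) = 3003; favorable C(6,6) = 1; P = 1/3003; answer 1/3003
Stage 2: S1 = 1/3003; threaded value p + q = 3004; m = 7120; 7120 = 2^4 * 5 * 89; sigma = (1 + 2 + 4 + 8 + 16) * (1 + 5) * (1 + 89) = 31 * 6 * 90 = 16740; answer 16740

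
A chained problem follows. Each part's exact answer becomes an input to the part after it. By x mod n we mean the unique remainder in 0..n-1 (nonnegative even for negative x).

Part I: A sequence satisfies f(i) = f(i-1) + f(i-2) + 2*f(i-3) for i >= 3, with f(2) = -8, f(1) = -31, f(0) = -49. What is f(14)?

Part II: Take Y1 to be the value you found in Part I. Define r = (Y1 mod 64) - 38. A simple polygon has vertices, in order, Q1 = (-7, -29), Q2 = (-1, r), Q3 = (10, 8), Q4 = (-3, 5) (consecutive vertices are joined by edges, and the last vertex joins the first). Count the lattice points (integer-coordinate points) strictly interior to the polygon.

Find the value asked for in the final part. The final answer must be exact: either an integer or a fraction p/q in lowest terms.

Part I: f(3) = 1*(-8) + 1*(-31) + 2*(-49) = -137; iterating: f(3)=-137, f(4)=-207, f(5)=-360, f(6)=-841, f(7)=-1615, f(8)=-3176, f(9)=-6473, f(10)=-12879, f(11)=-25704, f(12)=-51529, f(13)=-102991, f(14)=-205928; answer -205928
Part II: Y1 = -205928; r = -14; cross terms: (-7*-14 - -1*-29)=69, (-1*8 - 10*-14)=132, (10*5 - -3*8)=74, (-3*-29 - -7*5)=122; twice the area = |397| = 397; area = 397/2; boundary points = 3 + 11 + 1 + 2 = 17; strictly interior points = area - boundary/2 + 1 = 191; answer 191

191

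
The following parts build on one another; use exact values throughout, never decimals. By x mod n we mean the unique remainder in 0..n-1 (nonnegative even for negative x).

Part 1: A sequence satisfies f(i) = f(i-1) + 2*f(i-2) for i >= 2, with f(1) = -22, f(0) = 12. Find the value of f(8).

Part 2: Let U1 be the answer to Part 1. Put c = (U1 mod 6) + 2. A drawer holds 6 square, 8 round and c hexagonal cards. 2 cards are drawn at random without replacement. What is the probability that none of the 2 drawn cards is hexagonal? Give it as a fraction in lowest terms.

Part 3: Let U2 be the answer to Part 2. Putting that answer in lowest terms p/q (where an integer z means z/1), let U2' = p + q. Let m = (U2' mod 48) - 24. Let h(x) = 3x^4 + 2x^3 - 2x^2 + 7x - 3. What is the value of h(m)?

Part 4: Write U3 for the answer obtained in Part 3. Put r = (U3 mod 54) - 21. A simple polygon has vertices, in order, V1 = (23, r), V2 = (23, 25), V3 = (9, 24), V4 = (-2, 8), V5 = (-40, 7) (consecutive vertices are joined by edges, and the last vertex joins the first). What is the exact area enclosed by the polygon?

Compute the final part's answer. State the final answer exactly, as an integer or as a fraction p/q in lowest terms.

Part 1: f(2) = 1*(-22) + 2*(12) = 2; iterating: f(2)=2, f(3)=-42, f(4)=-38, f(5)=-122, f(6)=-198, f(7)=-442, f(8)=-838; answer -838
Part 2: U1 = -838; c = 4; total draws C(18,2) = 153; favorable C(14,2) = 91; P = 91/153; answer 91/153
Part 3: U2 = 91/153; threaded value p + q = 244; m = -20; 3*(-20)^4 + 2*(-20)^3 - 2*(-20)^2 + 7*(-20)^1 - 3 = (480000) + (-16000) + (-800) + (-140) + (-3) = 463057; answer 463057
Part 4: U3 = 463057; r = -14; cross terms: (23*25 - 23*-14)=897, (23*24 - 9*25)=327, (9*8 - -2*24)=120, (-2*7 - -40*8)=306, (-40*-14 - 23*7)=399; twice the area = |2049| = 2049; area = 2049/2; answer 2049/2

2049/2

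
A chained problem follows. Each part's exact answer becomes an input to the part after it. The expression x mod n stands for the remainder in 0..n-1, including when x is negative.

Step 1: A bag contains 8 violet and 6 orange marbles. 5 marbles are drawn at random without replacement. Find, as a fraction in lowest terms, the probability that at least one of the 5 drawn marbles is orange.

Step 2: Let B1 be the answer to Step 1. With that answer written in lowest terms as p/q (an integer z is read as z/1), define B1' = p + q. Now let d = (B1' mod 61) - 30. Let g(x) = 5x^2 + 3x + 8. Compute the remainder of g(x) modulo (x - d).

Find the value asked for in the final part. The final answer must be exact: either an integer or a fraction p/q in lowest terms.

Step 1: total draws C(14,5) = 2002; complement C(8,5) = 56; favorable 2002 - 56 = 1946; P = 139/143; answer 139/143
Step 2: B1 = 139/143; threaded value p + q = 282; d = 8; remainder = value at the root: 5*(8)^2 + 3*(8)^1 + 8 = (320) + (24) + (8) = 352; answer 352

352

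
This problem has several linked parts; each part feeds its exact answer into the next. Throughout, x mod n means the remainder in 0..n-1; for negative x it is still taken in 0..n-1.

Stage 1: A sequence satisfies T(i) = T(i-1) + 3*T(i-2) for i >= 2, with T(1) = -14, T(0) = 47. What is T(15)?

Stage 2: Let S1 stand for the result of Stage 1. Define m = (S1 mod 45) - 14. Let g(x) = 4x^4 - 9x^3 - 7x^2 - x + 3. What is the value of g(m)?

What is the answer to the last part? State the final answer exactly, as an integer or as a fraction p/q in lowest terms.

Stage 1: T(2) = 1*(-14) + 3*(47) = 127; iterating: T(2)=127, T(3)=85, T(4)=466, T(5)=721, T(6)=2119, T(7)=4282, T(8)=10639, T(9)=23485, T(10)=55402, T(11)=125857, T(12)=292063, T(13)=669634, T(14)=1545823, T(15)=3554725; answer 3554725
Stage 2: S1 = 3554725; m = 26; 4*(26)^4 - 9*(26)^3 - 7*(26)^2 - 1*(26)^1 + 3 = (1827904) + (-158184) + (-4732) + (-26) + (3) = 1664965; answer 1664965

1664965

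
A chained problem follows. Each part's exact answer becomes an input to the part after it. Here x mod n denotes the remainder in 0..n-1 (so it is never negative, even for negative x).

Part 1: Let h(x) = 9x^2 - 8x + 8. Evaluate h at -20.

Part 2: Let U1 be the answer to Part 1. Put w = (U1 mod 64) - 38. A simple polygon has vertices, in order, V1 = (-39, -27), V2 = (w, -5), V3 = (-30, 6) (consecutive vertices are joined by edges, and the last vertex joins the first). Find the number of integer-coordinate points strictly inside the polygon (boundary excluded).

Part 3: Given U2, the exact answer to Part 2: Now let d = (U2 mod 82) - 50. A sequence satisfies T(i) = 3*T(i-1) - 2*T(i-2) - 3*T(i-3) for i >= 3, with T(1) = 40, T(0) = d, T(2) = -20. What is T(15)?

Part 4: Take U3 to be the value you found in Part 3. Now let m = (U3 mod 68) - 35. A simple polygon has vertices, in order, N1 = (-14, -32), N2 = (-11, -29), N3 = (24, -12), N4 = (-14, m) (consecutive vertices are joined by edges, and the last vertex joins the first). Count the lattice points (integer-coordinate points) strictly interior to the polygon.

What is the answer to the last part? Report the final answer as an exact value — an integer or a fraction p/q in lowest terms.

804

Part 1: 9*(-20)^2 - 8*(-20)^1 + 8 = (3600) + (160) + (8) = 3768; answer 3768
Part 2: U1 = 3768; w = 18; cross terms: (-39*-5 - 18*-27)=681, (18*6 - -30*-5)=-42, (-30*-27 - -39*6)=1044; twice the area = |1683| = 1683; area = 1683/2; boundary points = 1 + 1 + 3 = 5; strictly interior points = area - boundary/2 + 1 = 840; answer 840
Part 3: U2 = 840; d = -30; T(3) = 3*(-20) - 2*(40) - 3*(-30) = -50; iterating: T(3)=-50, T(4)=-230, T(5)=-530, T(6)=-980, T(7)=-1190, T(8)=-20, T(9)=5260, T(10)=19390, T(11)=47710, T(12)=88570, T(13)=112120, T(14)=16090, T(15)=-441680; answer -441680
Part 4: U3 = -441680; m = 13; cross terms: (-14*-29 - -11*-32)=54, (-11*-12 - 24*-29)=828, (24*13 - -14*-12)=144, (-14*-32 - -14*13)=630; twice the area = |1656| = 1656; area = 828; boundary points = 3 + 1 + 1 + 45 = 50; strictly interior points = area - boundary/2 + 1 = 804; answer 804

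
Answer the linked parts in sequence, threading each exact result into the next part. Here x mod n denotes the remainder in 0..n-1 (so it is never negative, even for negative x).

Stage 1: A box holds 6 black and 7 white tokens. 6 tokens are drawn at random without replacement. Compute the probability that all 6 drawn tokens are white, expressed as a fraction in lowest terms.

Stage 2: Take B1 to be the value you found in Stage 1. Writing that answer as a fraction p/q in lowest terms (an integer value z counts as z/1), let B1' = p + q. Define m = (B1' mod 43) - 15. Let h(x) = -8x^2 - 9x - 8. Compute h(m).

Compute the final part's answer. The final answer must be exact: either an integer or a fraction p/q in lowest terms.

Stage 1: total draws C(13,6) = 1716; favorable C(7,6) = 7; P = 7/1716; answer 7/1716
Stage 2: B1 = 7/1716; threaded value p + q = 1723; m = -12; -8*(-12)^2 - 9*(-12)^1 - 8 = (-1152) + (108) + (-8) = -1052; answer -1052

-1052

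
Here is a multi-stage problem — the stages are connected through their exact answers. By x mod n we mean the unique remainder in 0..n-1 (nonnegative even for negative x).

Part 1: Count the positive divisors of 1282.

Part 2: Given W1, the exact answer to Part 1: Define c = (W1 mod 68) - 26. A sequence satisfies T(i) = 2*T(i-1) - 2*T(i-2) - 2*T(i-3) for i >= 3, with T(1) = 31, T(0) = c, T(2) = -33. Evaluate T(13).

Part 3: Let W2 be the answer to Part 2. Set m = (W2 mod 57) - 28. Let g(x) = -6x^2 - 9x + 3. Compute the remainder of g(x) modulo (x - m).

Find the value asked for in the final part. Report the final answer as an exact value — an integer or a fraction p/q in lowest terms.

Part 1: 1282 = 2 * 641; number of divisors = (1+1) * (1+1) = 4; answer 4
Part 2: W1 = 4; c = -22; T(3) = 2*(-33) - 2*(31) - 2*(-22) = -84; iterating: T(3)=-84, T(4)=-164, T(5)=-94, T(6)=308, T(7)=1132, T(8)=1836, T(9)=792, T(10)=-4352, T(11)=-13960, T(12)=-20800, T(13)=-4976; answer -4976
Part 3: W2 = -4976; m = 12; remainder = value at the root: -6*(12)^2 - 9*(12)^1 + 3 = (-864) + (-108) + (3) = -969; answer -969

-969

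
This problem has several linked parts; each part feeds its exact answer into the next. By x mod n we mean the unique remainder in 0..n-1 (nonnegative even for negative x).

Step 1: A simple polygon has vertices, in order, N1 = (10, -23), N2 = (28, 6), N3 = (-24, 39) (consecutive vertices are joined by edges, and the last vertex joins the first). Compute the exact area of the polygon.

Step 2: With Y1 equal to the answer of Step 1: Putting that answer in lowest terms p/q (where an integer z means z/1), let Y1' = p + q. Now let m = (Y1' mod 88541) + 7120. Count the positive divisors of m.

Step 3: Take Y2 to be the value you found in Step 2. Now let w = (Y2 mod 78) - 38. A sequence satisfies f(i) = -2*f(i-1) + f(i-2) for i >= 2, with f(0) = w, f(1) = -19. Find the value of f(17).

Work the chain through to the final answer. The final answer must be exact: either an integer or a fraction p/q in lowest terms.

Step 1: cross terms: (10*6 - 28*-23)=704, (28*39 - -24*6)=1236, (-24*-23 - 10*39)=162; twice the area = |2102| = 2102; area = 1051; answer 1051
Step 2: Y1 = 1051; threaded value p + q = 1052; m = 8172; 8172 = 2^2 * 3^2 * 227; number of divisors = (2+1) * (2+1) * (1+1) = 18; answer 18
Step 3: Y2 = 18; w = -20; f(2) = -2*(-19) + 1*(-20) = 18; iterating: f(2)=18, f(3)=-55, f(4)=128, f(5)=-311, f(6)=750, f(7)=-1811, f(8)=4372, f(9)=-10555, f(10)=25482, f(11)=-61519, f(12)=148520, f(13)=-358559, f(14)=865638, f(15)=-2089835, f(16)=5045308, f(17)=-12180451; answer -12180451

-12180451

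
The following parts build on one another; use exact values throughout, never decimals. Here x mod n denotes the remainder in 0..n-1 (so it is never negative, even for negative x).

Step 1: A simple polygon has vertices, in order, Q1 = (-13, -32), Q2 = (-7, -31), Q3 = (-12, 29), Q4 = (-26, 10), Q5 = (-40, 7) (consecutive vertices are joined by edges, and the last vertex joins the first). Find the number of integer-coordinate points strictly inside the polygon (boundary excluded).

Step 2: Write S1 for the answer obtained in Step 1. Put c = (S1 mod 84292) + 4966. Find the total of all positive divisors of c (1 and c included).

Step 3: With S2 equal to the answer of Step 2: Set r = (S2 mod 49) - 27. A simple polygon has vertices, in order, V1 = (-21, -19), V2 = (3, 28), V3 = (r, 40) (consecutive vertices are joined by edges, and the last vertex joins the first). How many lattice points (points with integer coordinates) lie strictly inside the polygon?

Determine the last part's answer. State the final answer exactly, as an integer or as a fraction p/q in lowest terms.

90

Step 1: cross terms: (-13*-31 - -7*-32)=179, (-7*29 - -12*-31)=-575, (-12*10 - -26*29)=634, (-26*7 - -40*10)=218, (-40*-32 - -13*7)=1371; twice the area = |1827| = 1827; area = 1827/2; boundary points = 1 + 5 + 1 + 1 + 3 = 11; strictly interior points = area - boundary/2 + 1 = 909; answer 909
Step 2: S1 = 909; c = 5875; 5875 = 5^3 * 47; sigma = (1 + 5 + 25 + 125) * (1 + 47) = 156 * 48 = 7488; answer 7488
Step 3: S2 = 7488; r = 13; cross terms: (-21*28 - 3*-19)=-531, (3*40 - 13*28)=-244, (13*-19 - -21*40)=593; twice the area = |-182| = 182; area = 91; boundary points = 1 + 2 + 1 = 4; strictly interior points = area - boundary/2 + 1 = 90; answer 90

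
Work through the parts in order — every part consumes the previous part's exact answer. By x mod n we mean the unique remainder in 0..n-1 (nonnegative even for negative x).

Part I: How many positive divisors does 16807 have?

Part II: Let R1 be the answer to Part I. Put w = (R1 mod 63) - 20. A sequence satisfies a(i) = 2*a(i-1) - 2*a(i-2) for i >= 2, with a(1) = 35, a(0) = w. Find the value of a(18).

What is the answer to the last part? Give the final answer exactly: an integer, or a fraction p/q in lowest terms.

25088

Part I: 16807 = 7^5; number of divisors = (5+1) = 6; answer 6
Part II: R1 = 6; w = -14; a(2) = 2*(35) - 2*(-14) = 98; iterating: a(2)=98, a(3)=126, a(4)=56, a(5)=-140, a(6)=-392, a(7)=-504, a(8)=-224, a(9)=560, a(10)=1568, a(11)=2016, a(12)=896, a(13)=-2240, a(14)=-6272, a(15)=-8064, a(16)=-3584, a(17)=8960, a(18)=25088; answer 25088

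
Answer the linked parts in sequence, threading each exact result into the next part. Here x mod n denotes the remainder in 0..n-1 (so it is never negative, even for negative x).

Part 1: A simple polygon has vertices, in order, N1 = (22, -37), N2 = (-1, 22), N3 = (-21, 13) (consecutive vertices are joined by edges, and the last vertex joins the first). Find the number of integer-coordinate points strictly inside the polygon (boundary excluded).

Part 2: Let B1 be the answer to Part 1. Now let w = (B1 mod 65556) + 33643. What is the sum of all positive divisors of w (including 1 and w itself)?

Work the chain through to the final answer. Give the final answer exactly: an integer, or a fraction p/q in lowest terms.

71820

Part 1: cross terms: (22*22 - -1*-37)=447, (-1*13 - -21*22)=449, (-21*-37 - 22*13)=491; twice the area = |1387| = 1387; area = 1387/2; boundary points = 1 + 1 + 1 = 3; strictly interior points = area - boundary/2 + 1 = 693; answer 693
Part 2: B1 = 693; w = 34336; 34336 = 2^5 * 29 * 37; sigma = (1 + 2 + 4 + 8 + 16 + 32) * (1 + 29) * (1 + 37) = 63 * 30 * 38 = 71820; answer 71820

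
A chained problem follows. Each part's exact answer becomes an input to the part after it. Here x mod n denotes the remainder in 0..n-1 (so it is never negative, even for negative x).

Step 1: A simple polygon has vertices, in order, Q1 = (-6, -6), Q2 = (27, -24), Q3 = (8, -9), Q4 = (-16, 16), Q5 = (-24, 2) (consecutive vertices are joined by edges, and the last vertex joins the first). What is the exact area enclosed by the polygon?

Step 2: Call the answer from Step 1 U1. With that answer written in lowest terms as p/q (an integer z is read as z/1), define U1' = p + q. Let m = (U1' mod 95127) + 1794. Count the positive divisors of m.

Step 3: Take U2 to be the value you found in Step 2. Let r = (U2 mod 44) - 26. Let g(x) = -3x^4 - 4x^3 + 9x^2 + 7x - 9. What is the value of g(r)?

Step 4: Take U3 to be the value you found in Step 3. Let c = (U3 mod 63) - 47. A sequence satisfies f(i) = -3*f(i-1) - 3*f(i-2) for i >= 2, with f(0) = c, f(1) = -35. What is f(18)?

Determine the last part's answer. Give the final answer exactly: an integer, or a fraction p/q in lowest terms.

Step 1: cross terms: (-6*-24 - 27*-6)=306, (27*-9 - 8*-24)=-51, (8*16 - -16*-9)=-16, (-16*2 - -24*16)=352, (-24*-6 - -6*2)=156; twice the area = |747| = 747; area = 747/2; answer 747/2
Step 2: U1 = 747/2; threaded value p + q = 749; m = 2543; 2543 is prime, so its only divisors are 1 and 2543; count = 2; answer 2
Step 3: U2 = 2; r = -24; -3*(-24)^4 - 4*(-24)^3 + 9*(-24)^2 + 7*(-24)^1 - 9 = (-995328) + (55296) + (5184) + (-168) + (-9) = -935025; answer -935025
Step 4: U3 = -935025; c = -26; f(2) = -3*(-35) - 3*(-26) = 183; iterating: f(2)=183, f(3)=-444, f(4)=783, f(5)=-1017, f(6)=702, f(7)=945, f(8)=-4941, f(9)=11988, f(10)=-21141, f(11)=27459, f(12)=-18954, f(13)=-25515, f(14)=133407, f(15)=-323676, f(16)=570807, f(17)=-741393, f(18)=511758; answer 511758

511758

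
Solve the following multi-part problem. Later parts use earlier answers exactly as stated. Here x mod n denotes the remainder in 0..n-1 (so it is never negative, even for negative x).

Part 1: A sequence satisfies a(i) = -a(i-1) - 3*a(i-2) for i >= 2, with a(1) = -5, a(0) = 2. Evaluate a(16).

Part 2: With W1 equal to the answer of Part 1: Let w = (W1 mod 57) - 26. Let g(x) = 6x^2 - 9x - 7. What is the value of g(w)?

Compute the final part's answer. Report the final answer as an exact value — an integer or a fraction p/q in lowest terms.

263

Part 1: a(2) = -1*(-5) - 3*(2) = -1; iterating: a(2)=-1, a(3)=16, a(4)=-13, a(5)=-35, a(6)=74, a(7)=31, a(8)=-253, a(9)=160, a(10)=599, a(11)=-1079, a(12)=-718, a(13)=3955, a(14)=-1801, a(15)=-10064, a(16)=15467; answer 15467
Part 2: W1 = 15467; w = -6; 6*(-6)^2 - 9*(-6)^1 - 7 = (216) + (54) + (-7) = 263; answer 263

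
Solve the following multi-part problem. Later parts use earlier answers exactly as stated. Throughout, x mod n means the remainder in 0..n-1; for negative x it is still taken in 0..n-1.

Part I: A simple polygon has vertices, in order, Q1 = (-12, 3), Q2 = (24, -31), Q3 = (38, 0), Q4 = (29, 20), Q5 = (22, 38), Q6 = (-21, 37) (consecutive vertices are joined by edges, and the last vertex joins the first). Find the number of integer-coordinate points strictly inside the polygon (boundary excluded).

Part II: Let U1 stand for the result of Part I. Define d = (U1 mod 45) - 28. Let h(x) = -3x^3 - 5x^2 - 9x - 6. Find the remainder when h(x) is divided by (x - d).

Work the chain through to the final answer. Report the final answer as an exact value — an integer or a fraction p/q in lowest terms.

7372

Part I: cross terms: (-12*-31 - 24*3)=300, (24*0 - 38*-31)=1178, (38*20 - 29*0)=760, (29*38 - 22*20)=662, (22*37 - -21*38)=1612, (-21*3 - -12*37)=381; twice the area = |4893| = 4893; area = 4893/2; boundary points = 2 + 1 + 1 + 1 + 1 + 1 = 7; strictly interior points = area - boundary/2 + 1 = 2444; answer 2444
Part II: U1 = 2444; d = -14; remainder = value at the root: -3*(-14)^3 - 5*(-14)^2 - 9*(-14)^1 - 6 = (8232) + (-980) + (126) + (-6) = 7372; answer 7372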